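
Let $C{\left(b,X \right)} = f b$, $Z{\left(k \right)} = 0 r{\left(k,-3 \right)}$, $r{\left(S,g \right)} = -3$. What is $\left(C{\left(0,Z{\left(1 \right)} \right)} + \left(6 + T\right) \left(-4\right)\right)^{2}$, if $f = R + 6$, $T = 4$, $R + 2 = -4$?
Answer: $1600$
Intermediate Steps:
$R = -6$ ($R = -2 - 4 = -6$)
$Z{\left(k \right)} = 0$ ($Z{\left(k \right)} = 0 \left(-3\right) = 0$)
$f = 0$ ($f = -6 + 6 = 0$)
$C{\left(b,X \right)} = 0$ ($C{\left(b,X \right)} = 0 b = 0$)
$\left(C{\left(0,Z{\left(1 \right)} \right)} + \left(6 + T\right) \left(-4\right)\right)^{2} = \left(0 + \left(6 + 4\right) \left(-4\right)\right)^{2} = \left(0 + 10 \left(-4\right)\right)^{2} = \left(0 - 40\right)^{2} = \left(-40\right)^{2} = 1600$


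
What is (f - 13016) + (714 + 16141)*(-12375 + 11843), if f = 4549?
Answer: -8975327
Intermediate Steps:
(f - 13016) + (714 + 16141)*(-12375 + 11843) = (4549 - 13016) + (714 + 16141)*(-12375 + 11843) = -8467 + 16855*(-532) = -8467 - 8966860 = -8975327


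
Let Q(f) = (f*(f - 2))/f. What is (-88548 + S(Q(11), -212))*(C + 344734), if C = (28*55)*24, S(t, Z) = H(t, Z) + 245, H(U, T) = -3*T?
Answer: -33461967898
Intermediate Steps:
Q(f) = -2 + f (Q(f) = (f*(-2 + f))/f = -2 + f)
S(t, Z) = 245 - 3*Z (S(t, Z) = -3*Z + 245 = 245 - 3*Z)
C = 36960 (C = 1540*24 = 36960)
(-88548 + S(Q(11), -212))*(C + 344734) = (-88548 + (245 - 3*(-212)))*(36960 + 344734) = (-88548 + (245 + 636))*381694 = (-88548 + 881)*381694 = -87667*381694 = -33461967898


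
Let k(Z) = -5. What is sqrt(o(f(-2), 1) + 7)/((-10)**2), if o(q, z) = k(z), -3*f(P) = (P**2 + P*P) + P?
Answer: sqrt(2)/100 ≈ 0.014142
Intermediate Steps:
f(P) = -2*P**2/3 - P/3 (f(P) = -((P**2 + P*P) + P)/3 = -((P**2 + P**2) + P)/3 = -(2*P**2 + P)/3 = -(P + 2*P**2)/3 = -2*P**2/3 - P/3)
o(q, z) = -5
sqrt(o(f(-2), 1) + 7)/((-10)**2) = sqrt(-5 + 7)/((-10)**2) = sqrt(2)/100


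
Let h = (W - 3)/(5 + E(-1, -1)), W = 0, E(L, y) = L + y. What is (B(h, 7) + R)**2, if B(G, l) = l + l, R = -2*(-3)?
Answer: 400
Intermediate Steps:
R = 6
h = -1 (h = (0 - 3)/(5 + (-1 - 1)) = -3/(5 - 2) = -3/3 = -3*1/3 = -1)
B(G, l) = 2*l
(B(h, 7) + R)**2 = (2*7 + 6)**2 = (14 + 6)**2 = 20**2 = 400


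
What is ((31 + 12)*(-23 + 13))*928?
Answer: -399040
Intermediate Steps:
((31 + 12)*(-23 + 13))*928 = (43*(-10))*928 = -430*928 = -399040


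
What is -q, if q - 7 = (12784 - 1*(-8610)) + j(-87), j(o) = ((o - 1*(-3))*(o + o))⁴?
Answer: -45636689957053337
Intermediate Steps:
j(o) = 16*o⁴*(3 + o)⁴ (j(o) = ((o + 3)*(2*o))⁴ = ((3 + o)*(2*o))⁴ = (2*o*(3 + o))⁴ = 16*o⁴*(3 + o)⁴)
q = 45636689957053337 (q = 7 + ((12784 - 1*(-8610)) + 16*(-87)⁴*(3 - 87)⁴) = 7 + ((12784 + 8610) + 16*57289761*(-84)⁴) = 7 + (21394 + 16*57289761*49787136) = 7 + (21394 + 45636689957031936) = 7 + 45636689957053330 = 45636689957053337)
-q = -1*45636689957053337 = -45636689957053337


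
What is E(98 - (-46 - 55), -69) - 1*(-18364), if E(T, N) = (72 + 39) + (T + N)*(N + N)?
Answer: 535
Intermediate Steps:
E(T, N) = 111 + 2*N*(N + T) (E(T, N) = 111 + (N + T)*(2*N) = 111 + 2*N*(N + T))
E(98 - (-46 - 55), -69) - 1*(-18364) = (111 + 2*(-69)**2 + 2*(-69)*(98 - (-46 - 55))) - 1*(-18364) = (111 + 2*4761 + 2*(-69)*(98 - 1*(-101))) + 18364 = (111 + 9522 + 2*(-69)*(98 + 101)) + 18364 = (111 + 9522 + 2*(-69)*199) + 18364 = (111 + 9522 - 27462) + 18364 = -17829 + 18364 = 535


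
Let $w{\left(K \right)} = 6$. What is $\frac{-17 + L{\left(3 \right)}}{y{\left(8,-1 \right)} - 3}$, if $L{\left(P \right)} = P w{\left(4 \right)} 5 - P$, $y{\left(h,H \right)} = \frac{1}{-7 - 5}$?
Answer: $- \frac{840}{37} \approx -22.703$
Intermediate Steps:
$y{\left(h,H \right)} = - \frac{1}{12}$ ($y{\left(h,H \right)} = \frac{1}{-12} = - \frac{1}{12}$)
$L{\left(P \right)} = 29 P$ ($L{\left(P \right)} = P 6 \cdot 5 - P = 6 P 5 - P = 30 P - P = 29 P$)
$\frac{-17 + L{\left(3 \right)}}{y{\left(8,-1 \right)} - 3} = \frac{-17 + 29 \cdot 3}{- \frac{1}{12} - 3} = \frac{-17 + 87}{- \frac{37}{12}} = 70 \left(- \frac{12}{37}\right) = - \frac{840}{37}$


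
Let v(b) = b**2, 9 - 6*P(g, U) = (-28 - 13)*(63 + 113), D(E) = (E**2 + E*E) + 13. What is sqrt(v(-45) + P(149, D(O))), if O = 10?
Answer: 25*sqrt(186)/6 ≈ 56.826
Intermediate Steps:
D(E) = 13 + 2*E**2 (D(E) = (E**2 + E**2) + 13 = 2*E**2 + 13 = 13 + 2*E**2)
P(g, U) = 7225/6 (P(g, U) = 3/2 - (-28 - 13)*(63 + 113)/6 = 3/2 - (-41)*176/6 = 3/2 - 1/6*(-7216) = 3/2 + 3608/3 = 7225/6)
sqrt(v(-45) + P(149, D(O))) = sqrt((-45)**2 + 7225/6) = sqrt(2025 + 7225/6) = sqrt(19375/6) = 25*sqrt(186)/6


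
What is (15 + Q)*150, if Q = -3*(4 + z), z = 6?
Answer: -2250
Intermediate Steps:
Q = -30 (Q = -3*(4 + 6) = -3*10 = -30)
(15 + Q)*150 = (15 - 30)*150 = -15*150 = -2250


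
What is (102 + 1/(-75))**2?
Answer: 58507201/5625 ≈ 10401.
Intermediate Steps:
(102 + 1/(-75))**2 = (102 - 1/75)**2 = (7649/75)**2 = 58507201/5625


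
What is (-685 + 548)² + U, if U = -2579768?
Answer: -2560999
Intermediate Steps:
(-685 + 548)² + U = (-685 + 548)² - 2579768 = (-137)² - 2579768 = 18769 - 2579768 = -2560999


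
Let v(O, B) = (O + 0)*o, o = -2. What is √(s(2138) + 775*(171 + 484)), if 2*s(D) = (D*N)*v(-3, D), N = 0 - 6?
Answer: √469141 ≈ 684.94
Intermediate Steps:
N = -6
v(O, B) = -2*O (v(O, B) = (O + 0)*(-2) = O*(-2) = -2*O)
s(D) = -18*D (s(D) = ((D*(-6))*(-2*(-3)))/2 = (-6*D*6)/2 = (-36*D)/2 = -18*D)
√(s(2138) + 775*(171 + 484)) = √(-18*2138 + 775*(171 + 484)) = √(-38484 + 775*655) = √(-38484 + 507625) = √469141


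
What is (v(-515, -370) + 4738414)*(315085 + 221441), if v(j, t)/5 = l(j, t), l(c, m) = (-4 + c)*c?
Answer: 3259309069314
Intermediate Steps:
l(c, m) = c*(-4 + c)
v(j, t) = 5*j*(-4 + j) (v(j, t) = 5*(j*(-4 + j)) = 5*j*(-4 + j))
(v(-515, -370) + 4738414)*(315085 + 221441) = (5*(-515)*(-4 - 515) + 4738414)*(315085 + 221441) = (5*(-515)*(-519) + 4738414)*536526 = (1336425 + 4738414)*536526 = 6074839*536526 = 3259309069314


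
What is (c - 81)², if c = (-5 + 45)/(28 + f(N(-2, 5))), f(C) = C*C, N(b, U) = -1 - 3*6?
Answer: 990297961/151321 ≈ 6544.4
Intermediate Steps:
N(b, U) = -19 (N(b, U) = -1 - 18 = -19)
f(C) = C²
c = 40/389 (c = (-5 + 45)/(28 + (-19)²) = 40/(28 + 361) = 40/389 ≈ 0.10283)
(c - 81)² = (40/389 - 81)² = (-31469/389)² = 990297961/151321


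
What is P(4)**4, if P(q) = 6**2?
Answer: 1679616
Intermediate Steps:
P(q) = 36
P(4)**4 = 36**4 = 1679616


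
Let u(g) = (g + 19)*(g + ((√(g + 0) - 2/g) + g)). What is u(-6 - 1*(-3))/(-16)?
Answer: 16/3 - I*√3 ≈ 5.3333 - 1.732*I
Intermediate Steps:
u(g) = (19 + g)*(√g - 2/g + 2*g) (u(g) = (19 + g)*(g + ((√g - 2/g) + g)) = (19 + g)*(g + (g + √g - 2/g)) = (19 + g)*(√g - 2/g + 2*g))
u(-6 - 1*(-3))/(-16) = (-2 + (-6 - 1*(-3))^(3/2) - 38/(-6 - 1*(-3)) + 2*(-6 - 1*(-3))² + 19*√(-6 - 1*(-3)) + 38*(-6 - 1*(-3)))/(-16) = (-2 + (-6 + 3)^(3/2) - 38/(-6 + 3) + 2*(-6 + 3)² + 19*√(-6 + 3) + 38*(-6 + 3))*(-1/16) = (-2 + (-3)^(3/2) - 38/(-3) + 2*(-3)² + 19*√(-3) + 38*(-3))*(-1/16) = (-2 - 3*I*√3 - 38*(-⅓) + 2*9 + 19*(I*√3) - 114)*(-1/16) = (-2 - 3*I*√3 + 38/3 + 18 + 19*I*√3 - 114)*(-1/16) = (-256/3 + 16*I*√3)*(-1/16) = 16/3 - I*√3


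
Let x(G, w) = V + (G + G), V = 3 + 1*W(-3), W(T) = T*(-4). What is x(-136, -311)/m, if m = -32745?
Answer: 257/32745 ≈ 0.0078485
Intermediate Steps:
W(T) = -4*T
V = 15 (V = 3 + 1*(-4*(-3)) = 3 + 1*12 = 3 + 12 = 15)
x(G, w) = 15 + 2*G (x(G, w) = 15 + (G + G) = 15 + 2*G)
x(-136, -311)/m = (15 + 2*(-136))/(-32745) = (15 - 272)*(-1/32745) = -257*(-1/32745) = 257/32745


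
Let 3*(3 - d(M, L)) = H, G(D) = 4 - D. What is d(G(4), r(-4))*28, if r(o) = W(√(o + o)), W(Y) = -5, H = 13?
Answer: -112/3 ≈ -37.333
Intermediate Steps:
r(o) = -5
d(M, L) = -4/3 (d(M, L) = 3 - ⅓*13 = 3 - 13/3 = -4/3)
d(G(4), r(-4))*28 = -4/3*28 = -112/3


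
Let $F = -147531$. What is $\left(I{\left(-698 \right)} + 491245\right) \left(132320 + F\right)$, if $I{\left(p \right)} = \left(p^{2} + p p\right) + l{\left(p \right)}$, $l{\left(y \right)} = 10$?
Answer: $-22294199893$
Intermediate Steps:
$I{\left(p \right)} = 10 + 2 p^{2}$ ($I{\left(p \right)} = \left(p^{2} + p p\right) + 10 = \left(p^{2} + p^{2}\right) + 10 = 2 p^{2} + 10 = 10 + 2 p^{2}$)
$\left(I{\left(-698 \right)} + 491245\right) \left(132320 + F\right) = \left(\left(10 + 2 \left(-698\right)^{2}\right) + 491245\right) \left(132320 - 147531\right) = \left(\left(10 + 2 \cdot 487204\right) + 491245\right) \left(-15211\right) = \left(\left(10 + 974408\right) + 491245\right) \left(-15211\right) = \left(974418 + 491245\right) \left(-15211\right) = 1465663 \left(-15211\right) = -22294199893$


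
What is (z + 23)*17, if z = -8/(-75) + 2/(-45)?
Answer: 88213/225 ≈ 392.06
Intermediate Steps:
z = 14/225 (z = -8*(-1/75) + 2*(-1/45) = 8/75 - 2/45 = 14/225 ≈ 0.062222)
(z + 23)*17 = (14/225 + 23)*17 = (5189/225)*17 = 88213/225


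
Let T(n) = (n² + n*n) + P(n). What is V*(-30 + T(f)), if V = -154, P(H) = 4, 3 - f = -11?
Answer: -56364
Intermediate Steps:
f = 14 (f = 3 - 1*(-11) = 3 + 11 = 14)
T(n) = 4 + 2*n² (T(n) = (n² + n*n) + 4 = (n² + n²) + 4 = 2*n² + 4 = 4 + 2*n²)
V*(-30 + T(f)) = -154*(-30 + (4 + 2*14²)) = -154*(-30 + (4 + 2*196)) = -154*(-30 + (4 + 392)) = -154*(-30 + 396) = -154*366 = -56364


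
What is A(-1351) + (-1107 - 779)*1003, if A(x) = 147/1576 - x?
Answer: -2979123685/1576 ≈ -1.8903e+6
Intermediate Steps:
A(x) = 147/1576 - x (A(x) = 147*(1/1576) - x = 147/1576 - x)
A(-1351) + (-1107 - 779)*1003 = (147/1576 - 1*(-1351)) + (-1107 - 779)*1003 = (147/1576 + 1351) - 1886*1003 = 2129323/1576 - 1891658 = -2979123685/1576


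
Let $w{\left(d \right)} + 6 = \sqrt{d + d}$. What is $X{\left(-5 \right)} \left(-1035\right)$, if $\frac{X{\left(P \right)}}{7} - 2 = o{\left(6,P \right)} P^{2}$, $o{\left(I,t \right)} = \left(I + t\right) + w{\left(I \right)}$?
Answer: $891135 - 362250 \sqrt{3} \approx 2.637 \cdot 10^{5}$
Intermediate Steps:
$w{\left(d \right)} = -6 + \sqrt{2} \sqrt{d}$ ($w{\left(d \right)} = -6 + \sqrt{d + d} = -6 + \sqrt{2 d} = -6 + \sqrt{2} \sqrt{d}$)
$o{\left(I,t \right)} = -6 + I + t + \sqrt{2} \sqrt{I}$ ($o{\left(I,t \right)} = \left(I + t\right) + \left(-6 + \sqrt{2} \sqrt{I}\right) = -6 + I + t + \sqrt{2} \sqrt{I}$)
$X{\left(P \right)} = 14 + 7 P^{2} \left(P + 2 \sqrt{3}\right)$ ($X{\left(P \right)} = 14 + 7 \left(-6 + 6 + P + \sqrt{2} \sqrt{6}\right) P^{2} = 14 + 7 \left(-6 + 6 + P + 2 \sqrt{3}\right) P^{2} = 14 + 7 \left(P + 2 \sqrt{3}\right) P^{2} = 14 + 7 P^{2} \left(P + 2 \sqrt{3}\right)$)
$X{\left(-5 \right)} \left(-1035\right) = \left(14 + 7 \left(-5\right)^{2} \left(-5 + 2 \sqrt{3}\right)\right) \left(-1035\right) = \left(14 + 7 \cdot 25 \left(-5 + 2 \sqrt{3}\right)\right) \left(-1035\right) = \left(14 - \left(875 - 350 \sqrt{3}\right)\right) \left(-1035\right) = \left(-861 + 350 \sqrt{3}\right) \left(-1035\right) = 891135 - 362250 \sqrt{3}$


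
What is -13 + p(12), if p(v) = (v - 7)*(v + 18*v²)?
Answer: 13007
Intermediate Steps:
p(v) = (-7 + v)*(v + 18*v²)
-13 + p(12) = -13 + 12*(-7 - 125*12 + 18*12²) = -13 + 12*(-7 - 1500 + 18*144) = -13 + 12*(-7 - 1500 + 2592) = -13 + 12*1085 = -13 + 13020 = 13007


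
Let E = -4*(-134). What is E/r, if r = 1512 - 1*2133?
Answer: -536/621 ≈ -0.86312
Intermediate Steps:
r = -621 (r = 1512 - 2133 = -621)
E = 536
E/r = 536/(-621) = 536*(-1/621) = -536/621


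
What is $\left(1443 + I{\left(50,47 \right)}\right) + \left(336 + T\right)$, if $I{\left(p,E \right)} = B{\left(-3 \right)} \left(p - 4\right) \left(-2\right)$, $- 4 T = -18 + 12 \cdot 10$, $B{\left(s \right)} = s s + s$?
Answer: $\frac{2403}{2} \approx 1201.5$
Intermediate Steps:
$B{\left(s \right)} = s + s^{2}$ ($B{\left(s \right)} = s^{2} + s = s + s^{2}$)
$T = - \frac{51}{2}$ ($T = - \frac{-18 + 12 \cdot 10}{4} = - \frac{-18 + 120}{4} = \left(- \frac{1}{4}\right) 102 = - \frac{51}{2} \approx -25.5$)
$I{\left(p,E \right)} = 48 - 12 p$ ($I{\left(p,E \right)} = - 3 \left(1 - 3\right) \left(p - 4\right) \left(-2\right) = \left(-3\right) \left(-2\right) \left(-4 + p\right) \left(-2\right) = 6 \left(-4 + p\right) \left(-2\right) = \left(-24 + 6 p\right) \left(-2\right) = 48 - 12 p$)
$\left(1443 + I{\left(50,47 \right)}\right) + \left(336 + T\right) = \left(1443 + \left(48 - 600\right)\right) + \left(336 - \frac{51}{2}\right) = \left(1443 + \left(48 - 600\right)\right) + \frac{621}{2} = \left(1443 - 552\right) + \frac{621}{2} = 891 + \frac{621}{2} = \frac{2403}{2}$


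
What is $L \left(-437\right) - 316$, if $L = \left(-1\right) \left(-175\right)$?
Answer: $-76791$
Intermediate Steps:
$L = 175$
$L \left(-437\right) - 316 = 175 \left(-437\right) - 316 = -76475 - 316 = -76791$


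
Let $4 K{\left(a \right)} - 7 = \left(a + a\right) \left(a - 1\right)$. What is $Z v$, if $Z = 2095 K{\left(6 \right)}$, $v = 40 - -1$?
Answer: $\frac{5754965}{4} \approx 1.4387 \cdot 10^{6}$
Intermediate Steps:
$v = 41$ ($v = 40 + 1 = 41$)
$K{\left(a \right)} = \frac{7}{4} + \frac{a \left(-1 + a\right)}{2}$ ($K{\left(a \right)} = \frac{7}{4} + \frac{\left(a + a\right) \left(a - 1\right)}{4} = \frac{7}{4} + \frac{2 a \left(-1 + a\right)}{4} = \frac{7}{4} + \frac{a \left(-1 + a\right)}{2}$)
$Z = \frac{140365}{4}$ ($Z = 2095 \left(\frac{7}{4} + \frac{6^{2}}{2} - 3\right) = 2095 \left(\frac{7}{4} + \frac{1}{2} \cdot 36 - 3\right) = 2095 \left(\frac{7}{4} + 18 - 3\right) = 2095 \cdot \frac{67}{4} = \frac{140365}{4} \approx 35091.0$)
$Z v = \frac{140365}{4} \cdot 41 = \frac{5754965}{4}$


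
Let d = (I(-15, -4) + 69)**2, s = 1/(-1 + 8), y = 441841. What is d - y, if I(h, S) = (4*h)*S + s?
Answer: -16967313/49 ≈ -3.4627e+5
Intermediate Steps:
s = 1/7 ≈ 0.14286
I(h, S) = 1/7 + 4*S*h (I(h, S) = (4*h)*S + 1/7 = 4*S*h + 1/7 = 1/7 + 4*S*h)
d = 4682896/49 (d = ((1/7 + 4*(-4)*(-15)) + 69)**2 = ((1/7 + 240) + 69)**2 = (1681/7 + 69)**2 = (2164/7)**2 = 4682896/49 ≈ 95569.)
d - y = 4682896/49 - 1*441841 = 4682896/49 - 441841 = -16967313/49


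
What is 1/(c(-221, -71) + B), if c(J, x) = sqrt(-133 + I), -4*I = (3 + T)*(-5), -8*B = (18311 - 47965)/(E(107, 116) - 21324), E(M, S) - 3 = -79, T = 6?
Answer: -1269191200/892325919929 - 3663680000*I*sqrt(487)/892325919929 ≈ -0.0014223 - 0.090606*I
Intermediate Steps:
E(M, S) = -76 (E(M, S) = 3 - 79 = -76)
B = -14827/85600 (B = -(18311 - 47965)/(8*(-76 - 21324)) = -(-14827)/(4*(-21400)) = -(-14827)*(-1)/(4*21400) = -1/8*14827/10700 = -14827/85600 ≈ -0.17321)
I = 45/4 (I = -(3 + 6)*(-5)/4 = -9*(-5)/4 = -1/4*(-45) = 45/4 ≈ 11.250)
c(J, x) = I*sqrt(487)/2 (c(J, x) = sqrt(-133 + 45/4) = sqrt(-487/4) = I*sqrt(487)/2)
1/(c(-221, -71) + B) = 1/(I*sqrt(487)/2 - 14827/85600) = 1/(-14827/85600 + I*sqrt(487)/2)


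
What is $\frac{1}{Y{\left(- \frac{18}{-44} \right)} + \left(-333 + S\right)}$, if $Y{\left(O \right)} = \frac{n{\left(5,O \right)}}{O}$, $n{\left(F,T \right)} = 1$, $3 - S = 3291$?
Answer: $- \frac{9}{32567} \approx -0.00027635$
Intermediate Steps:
$S = -3288$ ($S = 3 - 3291 = -3288$)
$Y{\left(O \right)} = \frac{1}{O}$ ($Y{\left(O \right)} = 1 \frac{1}{O} = \frac{1}{O}$)
$\frac{1}{Y{\left(- \frac{18}{-44} \right)} + \left(-333 + S\right)} = \frac{1}{\frac{1}{\left(-18\right) \frac{1}{-44}} - 3621} = \frac{1}{\frac{1}{\left(-18\right) \left(- \frac{1}{44}\right)} - 3621} = \frac{1}{\frac{1}{\frac{9}{22}} - 3621} = \frac{1}{\frac{22}{9} - 3621} = \frac{1}{- \frac{32567}{9}} = - \frac{9}{32567}$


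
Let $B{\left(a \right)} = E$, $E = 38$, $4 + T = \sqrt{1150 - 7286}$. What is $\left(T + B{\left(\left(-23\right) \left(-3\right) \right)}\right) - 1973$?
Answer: $-1939 + 2 i \sqrt{1534} \approx -1939.0 + 78.333 i$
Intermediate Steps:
$T = -4 + 2 i \sqrt{1534}$ ($T = -4 + \sqrt{1150 - 7286} = -4 + \sqrt{-6136} = -4 + 2 i \sqrt{1534} \approx -4.0 + 78.333 i$)
$B{\left(a \right)} = 38$
$\left(T + B{\left(\left(-23\right) \left(-3\right) \right)}\right) - 1973 = \left(\left(-4 + 2 i \sqrt{1534}\right) + 38\right) - 1973 = \left(34 + 2 i \sqrt{1534}\right) - 1973 = -1939 + 2 i \sqrt{1534}$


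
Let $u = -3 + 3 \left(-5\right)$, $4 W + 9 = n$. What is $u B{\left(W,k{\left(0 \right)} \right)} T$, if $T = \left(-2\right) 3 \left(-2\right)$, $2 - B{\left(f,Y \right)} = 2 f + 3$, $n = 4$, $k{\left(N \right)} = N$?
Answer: $-324$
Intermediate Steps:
$W = - \frac{5}{4}$ ($W = - \frac{9}{4} + \frac{1}{4} \cdot 4 = - \frac{9}{4} + 1 = - \frac{5}{4} \approx -1.25$)
$B{\left(f,Y \right)} = -1 - 2 f$ ($B{\left(f,Y \right)} = 2 - \left(2 f + 3\right) = 2 - \left(3 + 2 f\right) = -1 - 2 f$)
$T = 12$ ($T = \left(-6\right) \left(-2\right) = 12$)
$u = -18$ ($u = -3 - 15 = -18$)
$u B{\left(W,k{\left(0 \right)} \right)} T = - 18 \left(-1 - - \frac{5}{2}\right) 12 = - 18 \left(-1 + \frac{5}{2}\right) 12 = \left(-18\right) \frac{3}{2} \cdot 12 = \left(-27\right) 12 = -324$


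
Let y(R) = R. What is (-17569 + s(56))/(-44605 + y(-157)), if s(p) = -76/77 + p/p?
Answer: 676406/1723337 ≈ 0.39250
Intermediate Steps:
s(p) = 1/77 (s(p) = -76*1/77 + 1 = -76/77 + 1 = 1/77)
(-17569 + s(56))/(-44605 + y(-157)) = (-17569 + 1/77)/(-44605 - 157) = -1352812/77/(-44762) = -1352812/77*(-1/44762) = 676406/1723337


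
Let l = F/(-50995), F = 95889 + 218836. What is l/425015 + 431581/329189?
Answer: 1724207850408/1315156470649 ≈ 1.3110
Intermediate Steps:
F = 314725
l = -62945/10199 (l = 314725/(-50995) = 314725*(-1/50995) = -62945/10199 ≈ -6.1717)
l/425015 + 431581/329189 = -62945/10199/425015 + 431581/329189 = -62945/10199*1/425015 + 431581*(1/329189) = -12589/866945597 + 431581/329189 = 1724207850408/1315156470649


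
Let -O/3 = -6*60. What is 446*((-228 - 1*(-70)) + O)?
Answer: 411212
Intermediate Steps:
O = 1080 (O = -(-18)*60 = -3*(-360) = 1080)
446*((-228 - 1*(-70)) + O) = 446*((-228 - 1*(-70)) + 1080) = 446*((-228 + 70) + 1080) = 446*(-158 + 1080) = 446*922 = 411212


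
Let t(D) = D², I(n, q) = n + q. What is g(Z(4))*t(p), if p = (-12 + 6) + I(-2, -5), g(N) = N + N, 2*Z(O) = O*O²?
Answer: 10816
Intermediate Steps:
Z(O) = O³/2 (Z(O) = (O*O²)/2 = O³/2)
g(N) = 2*N
p = -13 (p = (-12 + 6) + (-2 - 5) = -6 - 7 = -13)
g(Z(4))*t(p) = (2*((½)*4³))*(-13)² = (2*((½)*64))*169 = (2*32)*169 = 64*169 = 10816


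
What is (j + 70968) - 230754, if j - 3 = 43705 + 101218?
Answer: -14860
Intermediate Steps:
j = 144926 (j = 3 + (43705 + 101218) = 3 + 144923 = 144926)
(j + 70968) - 230754 = (144926 + 70968) - 230754 = 215894 - 230754 = -14860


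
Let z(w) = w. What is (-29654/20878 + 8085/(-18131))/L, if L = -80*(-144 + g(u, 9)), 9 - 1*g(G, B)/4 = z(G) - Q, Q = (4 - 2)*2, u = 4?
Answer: -88306913/408822139440 ≈ -0.00021600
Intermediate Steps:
Q = 4 (Q = 2*2 = 4)
g(G, B) = 52 - 4*G (g(G, B) = 36 - 4*(G - 1*4) = 36 - 4*(G - 4) = 36 - 4*(-4 + G) = 36 + (16 - 4*G) = 52 - 4*G)
L = 8640 (L = -80*(-144 + (52 - 4*4)) = -80*(-144 + (52 - 16)) = -80*(-144 + 36) = -80*(-108) = 8640)
(-29654/20878 + 8085/(-18131))/L = (-29654/20878 + 8085/(-18131))/8640 = (-29654*1/20878 + 8085*(-1/18131))*(1/8640) = (-14827/10439 - 8085/18131)*(1/8640) = -353227652/189269509*1/8640 = -88306913/408822139440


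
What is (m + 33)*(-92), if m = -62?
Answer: 2668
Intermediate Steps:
(m + 33)*(-92) = (-62 + 33)*(-92) = -29*(-92) = 2668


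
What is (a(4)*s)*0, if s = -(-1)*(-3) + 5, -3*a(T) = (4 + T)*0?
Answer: 0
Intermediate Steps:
a(T) = 0 (a(T) = -(4 + T)*0/3 = -1/3*0 = 0)
s = 2 (s = -1*3 + 5 = -3 + 5 = 2)
(a(4)*s)*0 = (0*2)*0 = 0*0 = 0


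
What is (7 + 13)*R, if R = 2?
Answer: 40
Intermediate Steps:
(7 + 13)*R = (7 + 13)*2 = 20*2 = 40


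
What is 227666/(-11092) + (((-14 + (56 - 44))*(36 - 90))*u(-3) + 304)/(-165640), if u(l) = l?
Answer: -235689840/11482993 ≈ -20.525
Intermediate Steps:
227666/(-11092) + (((-14 + (56 - 44))*(36 - 90))*u(-3) + 304)/(-165640) = 227666/(-11092) + (((-14 + (56 - 44))*(36 - 90))*(-3) + 304)/(-165640) = 227666*(-1/11092) + (((-14 + 12)*(-54))*(-3) + 304)*(-1/165640) = -113833/5546 + (-2*(-54)*(-3) + 304)*(-1/165640) = -113833/5546 + (108*(-3) + 304)*(-1/165640) = -113833/5546 + (-324 + 304)*(-1/165640) = -113833/5546 - 20*(-1/165640) = -113833/5546 + 1/8282 = -235689840/11482993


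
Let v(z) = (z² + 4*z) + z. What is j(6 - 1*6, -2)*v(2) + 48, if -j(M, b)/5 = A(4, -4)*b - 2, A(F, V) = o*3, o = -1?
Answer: -232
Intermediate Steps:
A(F, V) = -3 (A(F, V) = -1*3 = -3)
v(z) = z² + 5*z
j(M, b) = 10 + 15*b (j(M, b) = -5*(-3*b - 2) = -5*(-2 - 3*b) = 10 + 15*b)
j(6 - 1*6, -2)*v(2) + 48 = (10 + 15*(-2))*(2*(5 + 2)) + 48 = (10 - 30)*(2*7) + 48 = -20*14 + 48 = -280 + 48 = -232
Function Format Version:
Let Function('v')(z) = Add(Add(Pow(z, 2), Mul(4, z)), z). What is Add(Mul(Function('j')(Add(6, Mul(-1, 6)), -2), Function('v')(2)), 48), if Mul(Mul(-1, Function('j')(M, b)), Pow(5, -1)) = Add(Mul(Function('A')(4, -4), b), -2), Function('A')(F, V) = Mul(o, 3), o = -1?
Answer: -232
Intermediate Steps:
Function('A')(F, V) = -3 (Function('A')(F, V) = Mul(-1, 3) = -3)
Function('v')(z) = Add(Pow(z, 2), Mul(5, z))
Function('j')(M, b) = Add(10, Mul(15, b)) (Function('j')(M, b) = Mul(-5, Add(Mul(-3, b), -2)) = Mul(-5, Add(-2, Mul(-3, b))) = Add(10, Mul(15, b)))
Add(Mul(Function('j')(Add(6, Mul(-1, 6)), -2), Function('v')(2)), 48) = Add(Mul(Add(10, Mul(15, -2)), Mul(2, Add(5, 2))), 48) = Add(Mul(Add(10, -30), Mul(2, 7)), 48) = Add(Mul(-20, 14), 48) = Add(-280, 48) = -232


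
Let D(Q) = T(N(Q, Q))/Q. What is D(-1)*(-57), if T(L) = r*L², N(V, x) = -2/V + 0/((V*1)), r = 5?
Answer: 1140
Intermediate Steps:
N(V, x) = -2/V (N(V, x) = -2/V + 0/V = -2/V + 0 = -2/V)
T(L) = 5*L²
D(Q) = 20/Q³ (D(Q) = (5*(-2/Q)²)/Q = (5*(4/Q²))/Q = (20/Q²)/Q = 20/Q³)
D(-1)*(-57) = (20/(-1)³)*(-57) = (20*(-1))*(-57) = -20*(-57) = 1140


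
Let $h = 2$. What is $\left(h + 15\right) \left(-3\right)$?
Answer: $-51$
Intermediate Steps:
$\left(h + 15\right) \left(-3\right) = \left(2 + 15\right) \left(-3\right) = 17 \left(-3\right) = -51$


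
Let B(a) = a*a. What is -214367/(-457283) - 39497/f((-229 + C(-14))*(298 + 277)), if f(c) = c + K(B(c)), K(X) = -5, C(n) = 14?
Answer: 44563498861/56533897290 ≈ 0.78826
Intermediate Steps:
B(a) = a**2
f(c) = -5 + c (f(c) = c - 5 = -5 + c)
-214367/(-457283) - 39497/f((-229 + C(-14))*(298 + 277)) = -214367/(-457283) - 39497/(-5 + (-229 + 14)*(298 + 277)) = -214367*(-1/457283) - 39497/(-5 - 215*575) = 214367/457283 - 39497/(-5 - 123625) = 214367/457283 - 39497/(-123630) = 214367/457283 - 39497*(-1/123630) = 214367/457283 + 39497/123630 = 44563498861/56533897290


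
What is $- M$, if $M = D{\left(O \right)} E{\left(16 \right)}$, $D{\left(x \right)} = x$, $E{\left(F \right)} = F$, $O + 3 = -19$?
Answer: $352$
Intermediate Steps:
$O = -22$ ($O = -3 - 19 = -22$)
$M = -352$ ($M = \left(-22\right) 16 = -352$)
$- M = \left(-1\right) \left(-352\right) = 352$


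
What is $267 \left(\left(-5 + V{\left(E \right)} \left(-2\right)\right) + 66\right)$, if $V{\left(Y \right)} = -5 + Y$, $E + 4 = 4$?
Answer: $18957$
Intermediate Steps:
$E = 0$ ($E = -4 + 4 = 0$)
$267 \left(\left(-5 + V{\left(E \right)} \left(-2\right)\right) + 66\right) = 267 \left(\left(-5 + \left(-5 + 0\right) \left(-2\right)\right) + 66\right) = 267 \left(\left(-5 - -10\right) + 66\right) = 267 \left(\left(-5 + 10\right) + 66\right) = 267 \left(5 + 66\right) = 267 \cdot 71 = 18957$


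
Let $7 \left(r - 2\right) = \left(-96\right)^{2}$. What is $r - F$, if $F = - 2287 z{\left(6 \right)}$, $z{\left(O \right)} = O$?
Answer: $\frac{105284}{7} \approx 15041.0$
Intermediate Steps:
$r = \frac{9230}{7}$ ($r = 2 + \frac{\left(-96\right)^{2}}{7} = 2 + \frac{1}{7} \cdot 9216 = 2 + \frac{9216}{7} = \frac{9230}{7} \approx 1318.6$)
$F = -13722$ ($F = \left(-2287\right) 6 = -13722$)
$r - F = \frac{9230}{7} - -13722 = \frac{9230}{7} + 13722 = \frac{105284}{7}$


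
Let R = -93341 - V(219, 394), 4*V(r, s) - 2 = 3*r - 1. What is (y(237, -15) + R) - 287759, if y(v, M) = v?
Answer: -762055/2 ≈ -3.8103e+5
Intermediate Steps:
V(r, s) = ¼ + 3*r/4 (V(r, s) = ½ + (3*r - 1)/4 = ½ + (-1 + 3*r)/4 = ½ + (-¼ + 3*r/4) = ¼ + 3*r/4)
R = -187011/2 (R = -93341 - (¼ + (¾)*219) = -93341 - (¼ + 657/4) = -93341 - 1*329/2 = -93341 - 329/2 = -187011/2 ≈ -93506.)
(y(237, -15) + R) - 287759 = (237 - 187011/2) - 287759 = -186537/2 - 287759 = -762055/2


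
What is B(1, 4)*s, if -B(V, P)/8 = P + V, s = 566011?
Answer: -22640440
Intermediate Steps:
B(V, P) = -8*P - 8*V (B(V, P) = -8*(P + V) = -8*P - 8*V)
B(1, 4)*s = (-8*4 - 8*1)*566011 = (-32 - 8)*566011 = -40*566011 = -22640440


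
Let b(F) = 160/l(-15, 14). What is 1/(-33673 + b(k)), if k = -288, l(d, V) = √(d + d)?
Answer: -101019/3401615347 + 16*I*√30/3401615347 ≈ -2.9697e-5 + 2.5763e-8*I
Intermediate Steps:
l(d, V) = √2*√d (l(d, V) = √(2*d) = √2*√d)
b(F) = -16*I*√30/3 (b(F) = 160/((√2*√(-15))) = 160/((√2*(I*√15))) = 160/((I*√30)) = 160*(-I*√30/30) = -16*I*√30/3)
1/(-33673 + b(k)) = 1/(-33673 - 16*I*√30/3)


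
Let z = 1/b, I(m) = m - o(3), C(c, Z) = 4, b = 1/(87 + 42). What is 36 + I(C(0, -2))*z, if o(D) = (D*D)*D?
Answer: -2931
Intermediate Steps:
o(D) = D³ (o(D) = D²*D = D³)
b = 1/129 ≈ 0.0077519
I(m) = -27 + m (I(m) = m - 1*3³ = m - 1*27 = m - 27 = -27 + m)
z = 129 (z = 1/(1/129) = 129)
36 + I(C(0, -2))*z = 36 + (-27 + 4)*129 = 36 - 23*129 = 36 - 2967 = -2931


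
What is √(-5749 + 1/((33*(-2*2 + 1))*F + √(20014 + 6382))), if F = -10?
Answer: √(-11383018 - 22996*√6599)/(2*√(495 + √6599)) ≈ 75.822*I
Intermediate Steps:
√(-5749 + 1/((33*(-2*2 + 1))*F + √(20014 + 6382))) = √(-5749 + 1/((33*(-2*2 + 1))*(-10) + √(20014 + 6382))) = √(-5749 + 1/((33*(-4 + 1))*(-10) + √26396)) = √(-5749 + 1/((33*(-3))*(-10) + 2*√6599)) = √(-5749 + 1/(-99*(-10) + 2*√6599)) = √(-5749 + 1/(990 + 2*√6599))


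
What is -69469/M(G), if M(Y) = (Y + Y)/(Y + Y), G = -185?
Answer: -69469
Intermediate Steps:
M(Y) = 1 (M(Y) = (2*Y)/((2*Y)) = (2*Y)*(1/(2*Y)) = 1)
-69469/M(G) = -69469/1 = -69469*1 = -69469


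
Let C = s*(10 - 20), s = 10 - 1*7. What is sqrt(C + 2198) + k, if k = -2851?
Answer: -2851 + 2*sqrt(542) ≈ -2804.4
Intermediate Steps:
s = 3 (s = 10 - 7 = 3)
C = -30 (C = 3*(10 - 20) = 3*(-10) = -30)
sqrt(C + 2198) + k = sqrt(-30 + 2198) - 2851 = sqrt(2168) - 2851 = 2*sqrt(542) - 2851 = -2851 + 2*sqrt(542)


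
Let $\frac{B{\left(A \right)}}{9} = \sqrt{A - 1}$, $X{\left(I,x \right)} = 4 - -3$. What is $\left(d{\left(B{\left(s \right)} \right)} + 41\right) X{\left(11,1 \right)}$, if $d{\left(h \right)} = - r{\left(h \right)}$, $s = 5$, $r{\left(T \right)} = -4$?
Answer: $315$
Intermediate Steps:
$X{\left(I,x \right)} = 7$ ($X{\left(I,x \right)} = 4 + 3 = 7$)
$B{\left(A \right)} = 9 \sqrt{-1 + A}$ ($B{\left(A \right)} = 9 \sqrt{A - 1} = 9 \sqrt{-1 + A}$)
$d{\left(h \right)} = 4$ ($d{\left(h \right)} = \left(-1\right) \left(-4\right) = 4$)
$\left(d{\left(B{\left(s \right)} \right)} + 41\right) X{\left(11,1 \right)} = \left(4 + 41\right) 7 = 45 \cdot 7 = 315$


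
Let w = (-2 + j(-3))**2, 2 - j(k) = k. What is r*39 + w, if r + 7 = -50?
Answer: -2214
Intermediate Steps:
r = -57 (r = -7 - 50 = -57)
j(k) = 2 - k
w = 9 (w = (-2 + (2 - 1*(-3)))**2 = (-2 + (2 + 3))**2 = (-2 + 5)**2 = 3**2 = 9)
r*39 + w = -57*39 + 9 = -2223 + 9 = -2214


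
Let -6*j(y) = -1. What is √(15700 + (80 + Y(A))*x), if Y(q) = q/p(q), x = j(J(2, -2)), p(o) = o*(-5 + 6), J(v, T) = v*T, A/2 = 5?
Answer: √62854/2 ≈ 125.35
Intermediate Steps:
A = 10 (A = 2*5 = 10)
J(v, T) = T*v
j(y) = ⅙ (j(y) = -⅙*(-1) = ⅙)
p(o) = o (p(o) = o*1 = o)
x = ⅙ ≈ 0.16667
Y(q) = 1 (Y(q) = q/q = 1)
√(15700 + (80 + Y(A))*x) = √(15700 + (80 + 1)*(⅙)) = √(15700 + 81*(⅙)) = √(15700 + 27/2) = √(31427/2) = √62854/2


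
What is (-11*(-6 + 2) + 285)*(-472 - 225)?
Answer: -229313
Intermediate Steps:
(-11*(-6 + 2) + 285)*(-472 - 225) = (-11*(-4) + 285)*(-697) = (44 + 285)*(-697) = 329*(-697) = -229313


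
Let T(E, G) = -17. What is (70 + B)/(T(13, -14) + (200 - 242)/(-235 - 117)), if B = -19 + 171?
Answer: -39072/2971 ≈ -13.151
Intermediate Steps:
B = 152
(70 + B)/(T(13, -14) + (200 - 242)/(-235 - 117)) = (70 + 152)/(-17 + (200 - 242)/(-235 - 117)) = 222/(-17 - 42/(-352)) = 222/(-17 - 42*(-1/352)) = 222/(-17 + 21/176) = 222/(-2971/176) = 222*(-176/2971) = -39072/2971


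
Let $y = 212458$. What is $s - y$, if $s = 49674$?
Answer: $-162784$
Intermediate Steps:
$s - y = 49674 - 212458 = -162784$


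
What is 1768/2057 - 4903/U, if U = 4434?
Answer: -132127/536514 ≈ -0.24627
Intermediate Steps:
1768/2057 - 4903/U = 1768/2057 - 4903/4434 = 1768*(1/2057) - 4903*1/4434 = 104/121 - 4903/4434 = -132127/536514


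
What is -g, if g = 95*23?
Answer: -2185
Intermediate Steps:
g = 2185
-g = -1*2185 = -2185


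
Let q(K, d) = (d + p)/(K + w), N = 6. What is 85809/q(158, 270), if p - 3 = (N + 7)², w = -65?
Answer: 7980237/442 ≈ 18055.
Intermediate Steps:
p = 172 (p = 3 + (6 + 7)² = 3 + 13² = 3 + 169 = 172)
q(K, d) = (172 + d)/(-65 + K) (q(K, d) = (d + 172)/(K - 65) = (172 + d)/(-65 + K))
85809/q(158, 270) = 85809/(((172 + 270)/(-65 + 158))) = 85809/((442/93)) = 85809/(((1/93)*442)) = 85809/(442/93) = 85809*(93/442) = 7980237/442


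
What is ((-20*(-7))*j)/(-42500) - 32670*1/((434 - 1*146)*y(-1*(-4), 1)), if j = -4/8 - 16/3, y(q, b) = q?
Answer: -2312557/81600 ≈ -28.340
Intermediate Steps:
j = -35/6 (j = -4*⅛ - 16*⅓ = -½ - 16/3 = -35/6 ≈ -5.8333)
((-20*(-7))*j)/(-42500) - 32670*1/((434 - 1*146)*y(-1*(-4), 1)) = (-20*(-7)*(-35/6))/(-42500) - 32670*1/(4*(434 - 1*146)) = (140*(-35/6))*(-1/42500) - 32670*1/(4*(434 - 146)) = -2450/3*(-1/42500) - 32670/(288*4) = 49/2550 - 32670/1152 = 49/2550 - 32670*1/1152 = 49/2550 - 1815/64 = -2312557/81600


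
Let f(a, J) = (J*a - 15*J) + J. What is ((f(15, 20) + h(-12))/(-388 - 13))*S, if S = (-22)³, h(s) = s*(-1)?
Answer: 340736/401 ≈ 849.72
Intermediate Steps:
h(s) = -s
f(a, J) = -14*J + J*a (f(a, J) = (-15*J + J*a) + J = -14*J + J*a)
S = -10648
((f(15, 20) + h(-12))/(-388 - 13))*S = ((20*(-14 + 15) - 1*(-12))/(-388 - 13))*(-10648) = ((20*1 + 12)/(-401))*(-10648) = ((20 + 12)*(-1/401))*(-10648) = (32*(-1/401))*(-10648) = -32/401*(-10648) = 340736/401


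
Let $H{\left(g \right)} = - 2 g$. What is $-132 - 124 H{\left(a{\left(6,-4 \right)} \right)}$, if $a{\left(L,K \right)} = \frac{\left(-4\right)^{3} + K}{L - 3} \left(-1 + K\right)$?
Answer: $\frac{83924}{3} \approx 27975.0$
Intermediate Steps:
$a{\left(L,K \right)} = \frac{\left(-1 + K\right) \left(-64 + K\right)}{-3 + L}$ ($a{\left(L,K \right)} = \frac{-64 + K}{-3 + L} \left(-1 + K\right) = \frac{\left(-1 + K\right) \left(-64 + K\right)}{-3 + L}$)
$-132 - 124 H{\left(a{\left(6,-4 \right)} \right)} = -132 - 124 \left(- 2 \frac{64 + \left(-4\right)^{2} - -260}{-3 + 6}\right) = -132 - 124 \left(- 2 \frac{64 + 16 + 260}{3}\right) = -132 - 124 \left(- 2 \cdot \frac{1}{3} \cdot 340\right) = -132 - 124 \left(\left(-2\right) \frac{340}{3}\right) = -132 - - \frac{84320}{3} = -132 + \frac{84320}{3} = \frac{83924}{3}$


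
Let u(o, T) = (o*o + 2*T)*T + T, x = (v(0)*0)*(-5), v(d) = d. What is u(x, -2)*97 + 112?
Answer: 694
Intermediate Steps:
x = 0 (x = (0*0)*(-5) = 0*(-5) = 0)
u(o, T) = T + T*(o² + 2*T) (u(o, T) = (o² + 2*T)*T + T = T*(o² + 2*T) + T = T + T*(o² + 2*T))
u(x, -2)*97 + 112 = -2*(1 + 0² + 2*(-2))*97 + 112 = -2*(1 + 0 - 4)*97 + 112 = -2*(-3)*97 + 112 = 6*97 + 112 = 582 + 112 = 694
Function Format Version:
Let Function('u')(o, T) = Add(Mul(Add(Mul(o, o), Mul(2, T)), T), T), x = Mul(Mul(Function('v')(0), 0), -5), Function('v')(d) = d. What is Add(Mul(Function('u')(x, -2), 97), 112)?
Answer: 694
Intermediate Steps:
x = 0 (x = Mul(Mul(0, 0), -5) = Mul(0, -5) = 0)
Function('u')(o, T) = Add(T, Mul(T, Add(Pow(o, 2), Mul(2, T)))) (Function('u')(o, T) = Add(Mul(Add(Pow(o, 2), Mul(2, T)), T), T) = Add(Mul(T, Add(Pow(o, 2), Mul(2, T))), T) = Add(T, Mul(T, Add(Pow(o, 2), Mul(2, T)))))
Add(Mul(Function('u')(x, -2), 97), 112) = Add(Mul(Mul(-2, Add(1, Pow(0, 2), Mul(2, -2))), 97), 112) = Add(Mul(Mul(-2, Add(1, 0, -4)), 97), 112) = Add(Mul(Mul(-2, -3), 97), 112) = Add(Mul(6, 97), 112) = Add(582, 112) = 694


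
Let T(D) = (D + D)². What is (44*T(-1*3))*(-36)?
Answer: -57024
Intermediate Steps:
T(D) = 4*D² (T(D) = (2*D)² = 4*D²)
(44*T(-1*3))*(-36) = (44*(4*(-1*3)²))*(-36) = (44*(4*(-3)²))*(-36) = (44*(4*9))*(-36) = (44*36)*(-36) = 1584*(-36) = -57024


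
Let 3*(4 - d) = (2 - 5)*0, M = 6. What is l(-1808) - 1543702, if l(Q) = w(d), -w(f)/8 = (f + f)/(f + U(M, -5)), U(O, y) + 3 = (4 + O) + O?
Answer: -26242998/17 ≈ -1.5437e+6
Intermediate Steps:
U(O, y) = 1 + 2*O (U(O, y) = -3 + ((4 + O) + O) = -3 + (4 + 2*O) = 1 + 2*O)
d = 4 (d = 4 - (2 - 5)*0/3 = 4 - (-1)*0 = 4 - ⅓*0 = 4 + 0 = 4)
w(f) = -16*f/(13 + f) (w(f) = -8*(f + f)/(f + (1 + 2*6)) = -8*2*f/(f + (1 + 12)) = -8*2*f/(f + 13) = -8*2*f/(13 + f) = -16*f/(13 + f))
l(Q) = -64/17 (l(Q) = -16*4/(13 + 4) = -16*4/17 = -16*4*1/17 = -64/17)
l(-1808) - 1543702 = -64/17 - 1543702 = -26242998/17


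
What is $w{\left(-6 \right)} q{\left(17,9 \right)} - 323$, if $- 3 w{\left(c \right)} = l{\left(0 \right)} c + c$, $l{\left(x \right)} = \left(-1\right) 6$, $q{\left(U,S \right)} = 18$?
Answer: $-503$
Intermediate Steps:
$l{\left(x \right)} = -6$
$w{\left(c \right)} = \frac{5 c}{3}$ ($w{\left(c \right)} = - \frac{- 6 c + c}{3} = - \frac{\left(-5\right) c}{3} = \frac{5 c}{3}$)
$w{\left(-6 \right)} q{\left(17,9 \right)} - 323 = \frac{5}{3} \left(-6\right) 18 - 323 = \left(-10\right) 18 - 323 = -180 - 323 = -503$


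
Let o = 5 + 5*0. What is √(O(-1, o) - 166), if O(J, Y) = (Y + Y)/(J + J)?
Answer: 3*I*√19 ≈ 13.077*I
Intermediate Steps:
o = 5 (o = 5 + 0 = 5)
O(J, Y) = Y/J (O(J, Y) = (2*Y)/((2*J)) = (2*Y)*(1/(2*J)) = Y/J)
√(O(-1, o) - 166) = √(5/(-1) - 166) = √(5*(-1) - 166) = √(-5 - 166) = √(-171) = 3*I*√19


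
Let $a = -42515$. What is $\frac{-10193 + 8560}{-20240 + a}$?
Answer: $\frac{1633}{62755} \approx 0.026022$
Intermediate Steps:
$\frac{-10193 + 8560}{-20240 + a} = \frac{-10193 + 8560}{-20240 - 42515} = - \frac{1633}{-62755} = \left(-1633\right) \left(- \frac{1}{62755}\right) = \frac{1633}{62755}$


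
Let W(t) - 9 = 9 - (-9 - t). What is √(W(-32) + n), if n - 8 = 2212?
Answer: √2215 ≈ 47.064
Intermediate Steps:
W(t) = 27 + t (W(t) = 9 + (9 - (-9 - t)) = 9 + (9 + (9 + t)) = 9 + (18 + t) = 27 + t)
n = 2220 (n = 8 + 2212 = 2220)
√(W(-32) + n) = √((27 - 32) + 2220) = √(-5 + 2220) = √2215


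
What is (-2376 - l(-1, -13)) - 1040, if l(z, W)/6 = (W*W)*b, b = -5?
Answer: 1654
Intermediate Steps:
l(z, W) = -30*W**2 (l(z, W) = 6*((W*W)*(-5)) = 6*(W**2*(-5)) = 6*(-5*W**2) = -30*W**2)
(-2376 - l(-1, -13)) - 1040 = (-2376 - (-30)*(-13)**2) - 1040 = (-2376 - (-30)*169) - 1040 = (-2376 - 1*(-5070)) - 1040 = (-2376 + 5070) - 1040 = 2694 - 1040 = 1654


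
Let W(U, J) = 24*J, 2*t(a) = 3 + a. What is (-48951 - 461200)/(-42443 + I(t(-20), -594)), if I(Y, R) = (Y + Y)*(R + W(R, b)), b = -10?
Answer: 510151/28265 ≈ 18.049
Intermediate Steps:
t(a) = 3/2 + a/2 (t(a) = (3 + a)/2 = 3/2 + a/2)
I(Y, R) = 2*Y*(-240 + R) (I(Y, R) = (Y + Y)*(R + 24*(-10)) = (2*Y)*(R - 240) = (2*Y)*(-240 + R) = 2*Y*(-240 + R))
(-48951 - 461200)/(-42443 + I(t(-20), -594)) = (-48951 - 461200)/(-42443 + 2*(3/2 + (1/2)*(-20))*(-240 - 594)) = -510151/(-42443 + 2*(3/2 - 10)*(-834)) = -510151/(-42443 + 2*(-17/2)*(-834)) = -510151/(-42443 + 14178) = -510151/(-28265) = -510151*(-1/28265) = 510151/28265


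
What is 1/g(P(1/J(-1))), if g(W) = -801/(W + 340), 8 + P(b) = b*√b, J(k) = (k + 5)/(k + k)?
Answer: -332/801 + I*√2/3204 ≈ -0.41448 + 0.00044139*I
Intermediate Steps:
J(k) = (5 + k)/(2*k) (J(k) = (5 + k)/((2*k)) = (5 + k)*(1/(2*k)) = (5 + k)/(2*k))
P(b) = -8 + b^(3/2) (P(b) = -8 + b*√b = -8 + b^(3/2))
g(W) = -801/(340 + W)
1/g(P(1/J(-1))) = 1/(-801/(340 + (-8 + (1/((½)*(5 - 1)/(-1)))^(3/2)))) = 1/(-801/(340 + (-8 + (1/((½)*(-1)*4))^(3/2)))) = 1/(-801/(340 + (-8 + (1/(-2))^(3/2)))) = 1/(-801/(340 + (-8 + (-½)^(3/2)))) = 1/(-801/(340 + (-8 - I*√2/4))) = 1/(-801/(332 - I*√2/4)) = -332/801 + I*√2/3204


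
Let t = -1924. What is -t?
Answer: 1924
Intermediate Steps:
-t = -1*(-1924) = 1924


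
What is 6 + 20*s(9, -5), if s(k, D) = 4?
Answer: 86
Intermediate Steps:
6 + 20*s(9, -5) = 6 + 20*4 = 6 + 80 = 86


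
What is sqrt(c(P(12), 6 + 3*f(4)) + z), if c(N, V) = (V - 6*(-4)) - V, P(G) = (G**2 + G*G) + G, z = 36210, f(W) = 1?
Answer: 3*sqrt(4026) ≈ 190.35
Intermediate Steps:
P(G) = G + 2*G**2 (P(G) = (G**2 + G**2) + G = 2*G**2 + G = G + 2*G**2)
c(N, V) = 24 (c(N, V) = (V + 24) - V = (24 + V) - V = 24)
sqrt(c(P(12), 6 + 3*f(4)) + z) = sqrt(24 + 36210) = sqrt(36234) = 3*sqrt(4026)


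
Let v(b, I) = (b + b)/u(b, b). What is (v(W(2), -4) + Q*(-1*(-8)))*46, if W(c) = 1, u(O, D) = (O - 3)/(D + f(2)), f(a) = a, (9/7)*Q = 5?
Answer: 11638/9 ≈ 1293.1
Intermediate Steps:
Q = 35/9 (Q = (7/9)*5 = 35/9 ≈ 3.8889)
u(O, D) = (-3 + O)/(2 + D) (u(O, D) = (O - 3)/(D + 2) = (-3 + O)/(2 + D))
v(b, I) = 2*b*(2 + b)/(-3 + b) (v(b, I) = (b + b)/(((-3 + b)/(2 + b))) = (2*b)*((2 + b)/(-3 + b)) = 2*b*(2 + b)/(-3 + b))
(v(W(2), -4) + Q*(-1*(-8)))*46 = (2*1*(2 + 1)/(-3 + 1) + 35*(-1*(-8))/9)*46 = (2*1*3/(-2) + (35/9)*8)*46 = (2*1*(-½)*3 + 280/9)*46 = (-3 + 280/9)*46 = (253/9)*46 = 11638/9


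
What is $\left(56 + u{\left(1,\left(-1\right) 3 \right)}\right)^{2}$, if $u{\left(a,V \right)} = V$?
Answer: $2809$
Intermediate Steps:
$\left(56 + u{\left(1,\left(-1\right) 3 \right)}\right)^{2} = \left(56 - 3\right)^{2} = 53^{2} = 2809$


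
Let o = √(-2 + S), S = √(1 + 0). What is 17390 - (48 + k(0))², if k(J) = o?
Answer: 15087 - 96*I ≈ 15087.0 - 96.0*I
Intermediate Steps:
S = 1 (S = √1 = 1)
o = I (o = √(-2 + 1) = √(-1) = I ≈ 1.0*I)
k(J) = I
17390 - (48 + k(0))² = 17390 - (48 + I)²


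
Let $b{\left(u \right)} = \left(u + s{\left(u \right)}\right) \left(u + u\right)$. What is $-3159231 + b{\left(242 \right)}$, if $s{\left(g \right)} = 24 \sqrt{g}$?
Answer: $-3042103 + 127776 \sqrt{2} \approx -2.8614 \cdot 10^{6}$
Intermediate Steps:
$b{\left(u \right)} = 2 u \left(u + 24 \sqrt{u}\right)$ ($b{\left(u \right)} = \left(u + 24 \sqrt{u}\right) \left(u + u\right) = \left(u + 24 \sqrt{u}\right) 2 u = 2 u \left(u + 24 \sqrt{u}\right)$)
$-3159231 + b{\left(242 \right)} = -3159231 + 2 \cdot 242 \left(242 + 24 \sqrt{242}\right) = -3159231 + 2 \cdot 242 \left(242 + 24 \cdot 11 \sqrt{2}\right) = -3159231 + 2 \cdot 242 \left(242 + 264 \sqrt{2}\right) = -3159231 + \left(117128 + 127776 \sqrt{2}\right) = -3042103 + 127776 \sqrt{2}$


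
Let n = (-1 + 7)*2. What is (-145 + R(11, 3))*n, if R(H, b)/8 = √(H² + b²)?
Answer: -1740 + 96*√130 ≈ -645.43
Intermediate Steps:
R(H, b) = 8*√(H² + b²)
n = 12 (n = 6*2 = 12)
(-145 + R(11, 3))*n = (-145 + 8*√(11² + 3²))*12 = (-145 + 8*√(121 + 9))*12 = (-145 + 8*√130)*12 = -1740 + 96*√130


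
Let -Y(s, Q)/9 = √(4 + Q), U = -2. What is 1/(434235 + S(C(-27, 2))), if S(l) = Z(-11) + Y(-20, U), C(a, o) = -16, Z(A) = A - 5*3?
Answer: 434209/188537455519 + 9*√2/188537455519 ≈ 2.3031e-6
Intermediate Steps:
Z(A) = -15 + A (Z(A) = A - 15 = -15 + A)
Y(s, Q) = -9*√(4 + Q)
S(l) = -26 - 9*√2 (S(l) = (-15 - 11) - 9*√(4 - 2) = -26 - 9*√2)
1/(434235 + S(C(-27, 2))) = 1/(434235 + (-26 - 9*√2)) = 1/(434209 - 9*√2)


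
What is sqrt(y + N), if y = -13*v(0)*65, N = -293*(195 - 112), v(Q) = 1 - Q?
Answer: 6*I*sqrt(699) ≈ 158.63*I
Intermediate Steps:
N = -24319 (N = -293*83 = -24319)
y = -845 (y = -13*(1 - 1*0)*65 = -13*(1 + 0)*65 = -13*1*65 = -13*65 = -845)
sqrt(y + N) = sqrt(-845 - 24319) = sqrt(-25164) = 6*I*sqrt(699)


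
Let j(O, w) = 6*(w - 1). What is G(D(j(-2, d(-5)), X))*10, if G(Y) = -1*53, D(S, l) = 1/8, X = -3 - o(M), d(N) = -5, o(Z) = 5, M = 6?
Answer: -530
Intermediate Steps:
j(O, w) = -6 + 6*w (j(O, w) = 6*(-1 + w) = -6 + 6*w)
X = -8 (X = -3 - 1*5 = -3 - 5 = -8)
D(S, l) = 1/8
G(Y) = -53
G(D(j(-2, d(-5)), X))*10 = -53*10 = -530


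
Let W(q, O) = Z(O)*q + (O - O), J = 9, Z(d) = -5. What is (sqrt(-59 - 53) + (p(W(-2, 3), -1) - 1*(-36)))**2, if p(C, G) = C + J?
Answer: 2913 + 440*I*sqrt(7) ≈ 2913.0 + 1164.1*I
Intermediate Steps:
W(q, O) = -5*q (W(q, O) = -5*q + (O - O) = -5*q + 0 = -5*q)
p(C, G) = 9 + C (p(C, G) = C + 9 = 9 + C)
(sqrt(-59 - 53) + (p(W(-2, 3), -1) - 1*(-36)))**2 = (sqrt(-59 - 53) + ((9 - 5*(-2)) - 1*(-36)))**2 = (sqrt(-112) + ((9 + 10) + 36))**2 = (4*I*sqrt(7) + (19 + 36))**2 = (4*I*sqrt(7) + 55)**2 = (55 + 4*I*sqrt(7))**2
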